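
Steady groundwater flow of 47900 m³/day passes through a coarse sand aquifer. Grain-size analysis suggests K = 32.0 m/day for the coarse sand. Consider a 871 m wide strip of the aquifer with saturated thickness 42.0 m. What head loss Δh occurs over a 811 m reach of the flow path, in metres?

Cross-sectional area A = 871 × 42.0 = 36582 m².
From Q = K·A·i, i = Q / (K·A) = 47900 / (32.00 × 36582) = 0.04092.
Head loss Δh = i · L = 0.04092 × 811 = 33.18 m.

33.2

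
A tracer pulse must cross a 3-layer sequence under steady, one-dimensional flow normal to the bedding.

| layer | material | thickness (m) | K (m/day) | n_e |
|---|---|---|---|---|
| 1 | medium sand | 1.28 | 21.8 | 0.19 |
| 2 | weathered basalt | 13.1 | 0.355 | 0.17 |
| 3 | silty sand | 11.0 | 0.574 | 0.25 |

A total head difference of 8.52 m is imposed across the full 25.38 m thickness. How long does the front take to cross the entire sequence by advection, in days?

34.4

With flow normal to the layers, continuity requires the same specific discharge q through every layer.
Σ(b_i/K_i) = 1.28/21.8 + 13.1/0.355 + 11.0/0.574 = 56.12 d.
q = Δh / Σ(b_i/K_i) = 8.52 / 56.12 = 0.1518 m/day.
In each layer the seepage velocity is v_i = q/n_i, so the layer transit time is t_i = b_i·n_i / q:
  layer 1 (medium sand): t_1 = 1.28 × 0.19 / 0.1518 = 1.602 d
  layer 2 (weathered basalt): t_2 = 13.1 × 0.17 / 0.1518 = 14.67 d
  layer 3 (silty sand): t_3 = 11.0 × 0.25 / 0.1518 = 18.12 d
Total t = Σ t_i = 34.39 days.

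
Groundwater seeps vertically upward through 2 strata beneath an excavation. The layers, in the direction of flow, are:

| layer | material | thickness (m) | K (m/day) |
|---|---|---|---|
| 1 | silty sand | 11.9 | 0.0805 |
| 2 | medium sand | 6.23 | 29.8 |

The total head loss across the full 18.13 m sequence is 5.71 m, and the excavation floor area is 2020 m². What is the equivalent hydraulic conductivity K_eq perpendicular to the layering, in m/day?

Flow is perpendicular to layering, so the layers act in series and the equivalent K is the thickness-weighted harmonic mean.
Total thickness L = 11.9 + 6.23 = 18.13 m.
Σ(b_i/K_i) = 11.9/0.0805 + 6.23/29.8 = 148.0 d.
K_eq = L / Σ(b_i/K_i) = 18.13 / 148.0 = 0.1225 m/day.

0.122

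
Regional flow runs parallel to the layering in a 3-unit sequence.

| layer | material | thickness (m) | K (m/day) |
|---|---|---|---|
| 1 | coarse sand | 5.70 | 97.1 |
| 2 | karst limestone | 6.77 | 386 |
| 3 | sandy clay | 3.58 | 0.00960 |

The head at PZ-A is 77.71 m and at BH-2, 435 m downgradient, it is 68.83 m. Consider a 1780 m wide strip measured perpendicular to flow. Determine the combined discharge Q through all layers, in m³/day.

115000

Flow is parallel to layering, so each bed carries its own Darcy discharge and the transmissivities add.
Σ(K_i·b_i) = 97.1×5.70 + 386×6.77 + 0.00960×3.58 = 3167 m²/day.
Hydraulic gradient i = (77.71 − 68.83) / 435 = 8.88 / 435 = 0.02041.
Q = Σ(K_i·b_i) · W · i = 3167 × 1780 × 0.02041 = 1.151e+05 m³/day.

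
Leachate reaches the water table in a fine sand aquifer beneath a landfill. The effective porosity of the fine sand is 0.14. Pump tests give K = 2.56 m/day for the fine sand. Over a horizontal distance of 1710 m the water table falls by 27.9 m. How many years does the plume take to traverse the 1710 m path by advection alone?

15.7

Hydraulic gradient i = Δh / L = 27.9 / 1710 = 0.01632.
Darcy flux q = K · i = 2.560 × 0.01632 = 0.04177 m/day.
Seepage velocity v = q / n_e = 0.04177 / 0.14 = 0.2983 m/day.
Travel time t = L / v = 1710 / 0.2983 = 5732 days = 15.69 years.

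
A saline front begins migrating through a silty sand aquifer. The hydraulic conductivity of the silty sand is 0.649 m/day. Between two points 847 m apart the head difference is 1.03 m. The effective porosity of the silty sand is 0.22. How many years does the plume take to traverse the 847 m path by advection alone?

646

Hydraulic gradient i = Δh / L = 1.03 / 847 = 0.001216.
Darcy flux q = K · i = 0.6490 × 0.001216 = 0.0007892 m/day.
Seepage velocity v = q / n_e = 0.0007892 / 0.22 = 0.003587 m/day.
Travel time t = L / v = 847 / 0.003587 = 2.361e+05 days = 646.4 years.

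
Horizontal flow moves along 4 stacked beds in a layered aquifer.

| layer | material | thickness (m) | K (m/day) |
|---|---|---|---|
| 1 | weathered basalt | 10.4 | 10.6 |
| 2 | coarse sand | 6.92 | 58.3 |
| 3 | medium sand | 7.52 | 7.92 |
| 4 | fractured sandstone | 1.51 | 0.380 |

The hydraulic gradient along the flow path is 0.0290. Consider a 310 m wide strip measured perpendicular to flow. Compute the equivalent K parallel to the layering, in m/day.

Flow is parallel to layering, so each bed carries its own Darcy discharge and the transmissivities add.
Σ(K_i·b_i) = 10.6×10.4 + 58.3×6.92 + 7.92×7.52 + 0.380×1.51 = 573.8 m²/day.
Total thickness b = 26.35 m, so K_eq = Σ(K_i·b_i)/b = 21.78 m/day.

21.8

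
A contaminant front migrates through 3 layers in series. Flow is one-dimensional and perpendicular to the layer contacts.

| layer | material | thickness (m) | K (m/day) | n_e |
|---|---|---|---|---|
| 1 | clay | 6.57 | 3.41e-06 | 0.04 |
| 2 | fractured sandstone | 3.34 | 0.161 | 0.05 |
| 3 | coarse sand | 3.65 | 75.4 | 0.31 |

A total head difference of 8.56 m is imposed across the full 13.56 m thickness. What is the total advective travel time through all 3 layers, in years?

962

With flow normal to the layers, continuity requires the same specific discharge q through every layer.
Σ(b_i/K_i) = 6.57/3.41e-06 + 3.34/0.161 + 3.65/75.4 = 1.927e+06 d.
q = Δh / Σ(b_i/K_i) = 8.56 / 1.927e+06 = 4.443e-06 m/day.
In each layer the seepage velocity is v_i = q/n_i, so the layer transit time is t_i = b_i·n_i / q:
  layer 1 (clay): t_1 = 6.57 × 0.04 / 4.443e-06 = 59152 d
  layer 2 (fractured sandstone): t_2 = 3.34 × 0.05 / 4.443e-06 = 37589 d
  layer 3 (coarse sand): t_3 = 3.65 × 0.31 / 4.443e-06 = 2.547e+05 d
Total t = Σ t_i = 3.514e+05 days = 962.1 years.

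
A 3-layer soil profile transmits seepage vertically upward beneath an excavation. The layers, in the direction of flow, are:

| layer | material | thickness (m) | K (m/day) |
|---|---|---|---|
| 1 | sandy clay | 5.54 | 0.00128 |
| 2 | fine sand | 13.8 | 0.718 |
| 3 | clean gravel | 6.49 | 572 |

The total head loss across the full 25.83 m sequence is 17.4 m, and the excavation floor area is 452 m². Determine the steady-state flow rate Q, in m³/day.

1.81

Flow is perpendicular to layering, so the layers act in series and the equivalent K is the thickness-weighted harmonic mean.
Total thickness L = 5.54 + 13.8 + 6.49 = 25.83 m.
Σ(b_i/K_i) = 5.54/0.00128 + 13.8/0.718 + 6.49/572 = 4347 d.
K_eq = L / Σ(b_i/K_i) = 25.83 / 4347 = 0.005942 m/day.
Q = K_eq · A · (Δh/L) = 0.005942 × 452 × (17.4/25.83) = 1.809 m³/day.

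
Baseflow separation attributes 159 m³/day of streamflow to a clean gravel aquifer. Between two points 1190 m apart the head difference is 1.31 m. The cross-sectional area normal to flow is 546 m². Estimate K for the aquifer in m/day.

Hydraulic gradient i = Δh / L = 1.31 / 1190 = 0.001101.
From Q = K·A·i, K = Q / (A·i) = 159 / (546.0 × 0.001101) = 264.5 m/day.

265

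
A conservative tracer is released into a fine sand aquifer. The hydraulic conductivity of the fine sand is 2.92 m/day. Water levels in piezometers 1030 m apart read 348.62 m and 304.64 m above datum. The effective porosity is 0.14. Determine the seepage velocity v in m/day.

0.891

Hydraulic gradient i = (348.62 − 304.64) / 1030 = 43.98 / 1030 = 0.04270.
Darcy flux q = K · i = 2.920 × 0.04270 = 0.1247 m/day.
Seepage velocity v = q / n_e = 0.1247 / 0.14 = 0.8906 m/day.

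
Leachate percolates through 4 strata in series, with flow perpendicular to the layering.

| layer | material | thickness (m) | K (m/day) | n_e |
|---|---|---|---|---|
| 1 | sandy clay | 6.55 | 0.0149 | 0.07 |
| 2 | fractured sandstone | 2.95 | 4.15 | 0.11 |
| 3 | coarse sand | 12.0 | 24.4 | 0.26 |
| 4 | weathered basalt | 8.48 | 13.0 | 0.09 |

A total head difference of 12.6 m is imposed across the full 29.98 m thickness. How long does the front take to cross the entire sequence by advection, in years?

0.448

With flow normal to the layers, continuity requires the same specific discharge q through every layer.
Σ(b_i/K_i) = 6.55/0.0149 + 2.95/4.15 + 12.0/24.4 + 8.48/13.0 = 441.5 d.
q = Δh / Σ(b_i/K_i) = 12.6 / 441.5 = 0.02854 m/day.
In each layer the seepage velocity is v_i = q/n_i, so the layer transit time is t_i = b_i·n_i / q:
  layer 1 (sandy clay): t_1 = 6.55 × 0.07 / 0.02854 = 16.06 d
  layer 2 (fractured sandstone): t_2 = 2.95 × 0.11 / 0.02854 = 11.37 d
  layer 3 (coarse sand): t_3 = 12.0 × 0.26 / 0.02854 = 109.3 d
  layer 4 (weathered basalt): t_4 = 8.48 × 0.09 / 0.02854 = 26.74 d
Total t = Σ t_i = 163.5 days = 0.4476 years.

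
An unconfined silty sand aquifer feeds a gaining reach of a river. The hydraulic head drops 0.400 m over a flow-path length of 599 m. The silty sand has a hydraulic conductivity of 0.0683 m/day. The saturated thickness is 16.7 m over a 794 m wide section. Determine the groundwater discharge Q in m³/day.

Cross-sectional area A = 794 × 16.7 = 13260 m².
Hydraulic gradient i = Δh / L = 0.400 / 599 = 0.0006678.
Darcy's law: Q = K · A · i = 0.06830 × 13260 × 0.0006678 = 0.6048 m³/day.

0.605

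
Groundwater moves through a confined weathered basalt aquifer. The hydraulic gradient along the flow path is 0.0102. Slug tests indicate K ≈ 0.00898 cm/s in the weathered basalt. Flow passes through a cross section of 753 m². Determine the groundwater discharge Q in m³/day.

Convert K: 0.00898 cm/s × 864 = 7.759 m/day.
Hydraulic gradient i = 0.0102.
Darcy's law: Q = K · A · i = 7.759 × 753.0 × 0.01020 = 59.59 m³/day.

59.6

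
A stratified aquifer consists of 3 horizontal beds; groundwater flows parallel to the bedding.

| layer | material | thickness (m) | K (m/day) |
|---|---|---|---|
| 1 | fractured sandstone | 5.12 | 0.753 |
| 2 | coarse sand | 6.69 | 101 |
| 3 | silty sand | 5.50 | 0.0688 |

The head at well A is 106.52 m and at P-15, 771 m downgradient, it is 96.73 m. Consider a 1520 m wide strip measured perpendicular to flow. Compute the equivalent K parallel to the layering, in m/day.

39.3

Flow is parallel to layering, so each bed carries its own Darcy discharge and the transmissivities add.
Σ(K_i·b_i) = 0.753×5.12 + 101×6.69 + 0.0688×5.50 = 679.9 m²/day.
Total thickness b = 17.31 m, so K_eq = Σ(K_i·b_i)/b = 39.28 m/day.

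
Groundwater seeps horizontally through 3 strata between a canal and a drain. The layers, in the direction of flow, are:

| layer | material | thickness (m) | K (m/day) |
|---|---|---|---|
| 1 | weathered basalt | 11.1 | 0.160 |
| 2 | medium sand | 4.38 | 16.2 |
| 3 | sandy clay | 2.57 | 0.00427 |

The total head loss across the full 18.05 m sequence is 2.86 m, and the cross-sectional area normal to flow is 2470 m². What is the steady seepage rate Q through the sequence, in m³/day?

10.5

Flow is perpendicular to layering, so the layers act in series and the equivalent K is the thickness-weighted harmonic mean.
Total thickness L = 11.1 + 4.38 + 2.57 = 18.05 m.
Σ(b_i/K_i) = 11.1/0.160 + 4.38/16.2 + 2.57/0.00427 = 671.5 d.
K_eq = L / Σ(b_i/K_i) = 18.05 / 671.5 = 0.02688 m/day.
Q = K_eq · A · (Δh/L) = 0.02688 × 2470 × (2.86/18.05) = 10.52 m³/day.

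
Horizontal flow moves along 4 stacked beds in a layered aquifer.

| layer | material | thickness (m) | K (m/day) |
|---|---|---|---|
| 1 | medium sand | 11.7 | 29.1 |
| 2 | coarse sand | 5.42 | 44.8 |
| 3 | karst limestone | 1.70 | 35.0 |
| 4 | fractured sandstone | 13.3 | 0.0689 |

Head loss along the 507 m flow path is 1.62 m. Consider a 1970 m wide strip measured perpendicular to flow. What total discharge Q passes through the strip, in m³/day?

Flow is parallel to layering, so each bed carries its own Darcy discharge and the transmissivities add.
Σ(K_i·b_i) = 29.1×11.7 + 44.8×5.42 + 35.0×1.70 + 0.0689×13.3 = 643.7 m²/day.
Hydraulic gradient i = Δh / L = 1.62 / 507 = 0.003195.
Q = Σ(K_i·b_i) · W · i = 643.7 × 1970 × 0.003195 = 4052 m³/day.

4050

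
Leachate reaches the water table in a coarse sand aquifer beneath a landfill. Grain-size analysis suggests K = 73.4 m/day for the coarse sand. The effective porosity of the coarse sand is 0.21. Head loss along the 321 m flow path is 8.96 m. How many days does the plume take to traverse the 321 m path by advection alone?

Hydraulic gradient i = Δh / L = 8.96 / 321 = 0.02791.
Darcy flux q = K · i = 73.40 × 0.02791 = 2.049 m/day.
Seepage velocity v = q / n_e = 2.049 / 0.21 = 9.756 m/day.
Travel time t = L / v = 321 / 9.756 = 32.90 days.

32.9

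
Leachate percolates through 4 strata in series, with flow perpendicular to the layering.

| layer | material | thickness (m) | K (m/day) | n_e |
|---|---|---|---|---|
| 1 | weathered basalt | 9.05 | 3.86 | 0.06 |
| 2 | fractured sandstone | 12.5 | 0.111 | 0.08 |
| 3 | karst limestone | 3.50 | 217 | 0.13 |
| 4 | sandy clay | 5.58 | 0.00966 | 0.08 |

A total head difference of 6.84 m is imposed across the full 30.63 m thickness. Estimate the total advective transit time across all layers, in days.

248

With flow normal to the layers, continuity requires the same specific discharge q through every layer.
Σ(b_i/K_i) = 9.05/3.86 + 12.5/0.111 + 3.50/217 + 5.58/0.00966 = 692.6 d.
q = Δh / Σ(b_i/K_i) = 6.84 / 692.6 = 0.009876 m/day.
In each layer the seepage velocity is v_i = q/n_i, so the layer transit time is t_i = b_i·n_i / q:
  layer 1 (weathered basalt): t_1 = 9.05 × 0.06 / 0.009876 = 54.98 d
  layer 2 (fractured sandstone): t_2 = 12.5 × 0.08 / 0.009876 = 101.3 d
  layer 3 (karst limestone): t_3 = 3.50 × 0.13 / 0.009876 = 46.07 d
  layer 4 (sandy clay): t_4 = 5.58 × 0.08 / 0.009876 = 45.20 d
Total t = Σ t_i = 247.5 days.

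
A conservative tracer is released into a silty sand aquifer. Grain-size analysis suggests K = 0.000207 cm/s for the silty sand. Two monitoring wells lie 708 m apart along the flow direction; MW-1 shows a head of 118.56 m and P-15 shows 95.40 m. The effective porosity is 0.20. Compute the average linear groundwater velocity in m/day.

Convert K: 0.000207 cm/s × 864 = 0.1788 m/day.
Hydraulic gradient i = (118.56 − 95.40) / 708 = 23.16 / 708 = 0.03271.
Darcy flux q = K · i = 0.1788 × 0.03271 = 0.005850 m/day.
Seepage velocity v = q / n_e = 0.005850 / 0.20 = 0.02925 m/day.

0.0293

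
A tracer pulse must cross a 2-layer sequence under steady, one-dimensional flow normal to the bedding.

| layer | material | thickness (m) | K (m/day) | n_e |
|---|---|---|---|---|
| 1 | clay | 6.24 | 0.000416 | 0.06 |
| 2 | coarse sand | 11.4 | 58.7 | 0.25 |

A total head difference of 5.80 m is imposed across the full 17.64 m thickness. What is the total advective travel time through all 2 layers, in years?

With flow normal to the layers, continuity requires the same specific discharge q through every layer.
Σ(b_i/K_i) = 6.24/0.000416 + 11.4/58.7 = 15000 d.
q = Δh / Σ(b_i/K_i) = 5.80 / 15000 = 0.0003867 m/day.
In each layer the seepage velocity is v_i = q/n_i, so the layer transit time is t_i = b_i·n_i / q:
  layer 1 (clay): t_1 = 6.24 × 0.06 / 0.0003867 = 968.3 d
  layer 2 (coarse sand): t_2 = 11.4 × 0.25 / 0.0003867 = 7371 d
Total t = Σ t_i = 8339 days = 22.83 years.

22.8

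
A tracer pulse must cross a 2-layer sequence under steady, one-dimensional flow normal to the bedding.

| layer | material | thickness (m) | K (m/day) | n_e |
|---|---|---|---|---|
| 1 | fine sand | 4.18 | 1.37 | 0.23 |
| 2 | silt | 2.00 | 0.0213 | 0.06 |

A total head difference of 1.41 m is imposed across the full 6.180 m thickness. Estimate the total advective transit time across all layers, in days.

With flow normal to the layers, continuity requires the same specific discharge q through every layer.
Σ(b_i/K_i) = 4.18/1.37 + 2.00/0.0213 = 96.95 d.
q = Δh / Σ(b_i/K_i) = 1.41 / 96.95 = 0.01454 m/day.
In each layer the seepage velocity is v_i = q/n_i, so the layer transit time is t_i = b_i·n_i / q:
  layer 1 (fine sand): t_1 = 4.18 × 0.23 / 0.01454 = 66.10 d
  layer 2 (silt): t_2 = 2.00 × 0.06 / 0.01454 = 8.251 d
Total t = Σ t_i = 74.35 days.

74.4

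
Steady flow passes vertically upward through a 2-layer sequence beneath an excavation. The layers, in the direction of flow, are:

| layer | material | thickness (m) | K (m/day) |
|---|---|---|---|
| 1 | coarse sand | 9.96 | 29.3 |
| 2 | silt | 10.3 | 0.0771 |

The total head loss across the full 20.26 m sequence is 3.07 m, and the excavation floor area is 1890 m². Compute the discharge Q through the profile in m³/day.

43.3

Flow is perpendicular to layering, so the layers act in series and the equivalent K is the thickness-weighted harmonic mean.
Total thickness L = 9.96 + 10.3 = 20.26 m.
Σ(b_i/K_i) = 9.96/29.3 + 10.3/0.0771 = 133.9 d.
K_eq = L / Σ(b_i/K_i) = 20.26 / 133.9 = 0.1513 m/day.
Q = K_eq · A · (Δh/L) = 0.1513 × 1890 × (3.07/20.26) = 43.32 m³/day.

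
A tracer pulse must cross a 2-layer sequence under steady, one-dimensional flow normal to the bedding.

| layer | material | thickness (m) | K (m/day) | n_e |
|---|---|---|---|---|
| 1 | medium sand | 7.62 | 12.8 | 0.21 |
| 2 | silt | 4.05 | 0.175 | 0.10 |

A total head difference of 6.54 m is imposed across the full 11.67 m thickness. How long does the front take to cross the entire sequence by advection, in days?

7.28

With flow normal to the layers, continuity requires the same specific discharge q through every layer.
Σ(b_i/K_i) = 7.62/12.8 + 4.05/0.175 = 23.74 d.
q = Δh / Σ(b_i/K_i) = 6.54 / 23.74 = 0.2755 m/day.
In each layer the seepage velocity is v_i = q/n_i, so the layer transit time is t_i = b_i·n_i / q:
  layer 1 (medium sand): t_1 = 7.62 × 0.21 / 0.2755 = 5.808 d
  layer 2 (silt): t_2 = 4.05 × 0.10 / 0.2755 = 1.470 d
Total t = Σ t_i = 7.278 days.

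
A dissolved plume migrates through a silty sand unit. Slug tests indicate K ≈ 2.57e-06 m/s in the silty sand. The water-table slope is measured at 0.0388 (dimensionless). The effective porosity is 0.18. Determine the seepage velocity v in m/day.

Convert K: 2.57e-06 m/s × 86400 = 0.2220 m/day.
Hydraulic gradient i = 0.0388.
Darcy flux q = K · i = 0.2220 × 0.03880 = 0.008615 m/day.
Seepage velocity v = q / n_e = 0.008615 / 0.18 = 0.04786 m/day.

0.0479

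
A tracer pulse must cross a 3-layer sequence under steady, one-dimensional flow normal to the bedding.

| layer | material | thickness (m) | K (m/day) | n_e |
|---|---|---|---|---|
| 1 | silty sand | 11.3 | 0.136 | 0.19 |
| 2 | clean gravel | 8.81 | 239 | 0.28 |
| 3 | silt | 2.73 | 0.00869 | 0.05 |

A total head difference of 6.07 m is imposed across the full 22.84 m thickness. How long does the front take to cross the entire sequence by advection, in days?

With flow normal to the layers, continuity requires the same specific discharge q through every layer.
Σ(b_i/K_i) = 11.3/0.136 + 8.81/239 + 2.73/0.00869 = 397.3 d.
q = Δh / Σ(b_i/K_i) = 6.07 / 397.3 = 0.01528 m/day.
In each layer the seepage velocity is v_i = q/n_i, so the layer transit time is t_i = b_i·n_i / q:
  layer 1 (silty sand): t_1 = 11.3 × 0.19 / 0.01528 = 140.5 d
  layer 2 (clean gravel): t_2 = 8.81 × 0.28 / 0.01528 = 161.5 d
  layer 3 (silt): t_3 = 2.73 × 0.05 / 0.01528 = 8.934 d
Total t = Σ t_i = 310.9 days.

311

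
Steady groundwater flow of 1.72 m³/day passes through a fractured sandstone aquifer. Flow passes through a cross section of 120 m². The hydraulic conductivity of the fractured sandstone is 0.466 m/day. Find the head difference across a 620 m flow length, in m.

19.1

From Q = K·A·i, i = Q / (K·A) = 1.72 / (0.4660 × 120.0) = 0.03076.
Head loss Δh = i · L = 0.03076 × 620 = 19.07 m.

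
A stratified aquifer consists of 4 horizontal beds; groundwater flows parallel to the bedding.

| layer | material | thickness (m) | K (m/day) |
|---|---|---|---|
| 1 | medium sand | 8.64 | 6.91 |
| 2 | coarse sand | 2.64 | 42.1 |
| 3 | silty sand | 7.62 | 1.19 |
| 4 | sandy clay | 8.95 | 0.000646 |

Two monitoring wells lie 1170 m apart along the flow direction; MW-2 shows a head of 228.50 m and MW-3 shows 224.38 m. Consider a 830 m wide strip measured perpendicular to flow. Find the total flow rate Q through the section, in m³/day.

Flow is parallel to layering, so each bed carries its own Darcy discharge and the transmissivities add.
Σ(K_i·b_i) = 6.91×8.64 + 42.1×2.64 + 1.19×7.62 + 0.000646×8.95 = 179.9 m²/day.
Hydraulic gradient i = (228.50 − 224.38) / 1170 = 4.12 / 1170 = 0.003521.
Q = Σ(K_i·b_i) · W · i = 179.9 × 830 × 0.003521 = 525.9 m³/day.

526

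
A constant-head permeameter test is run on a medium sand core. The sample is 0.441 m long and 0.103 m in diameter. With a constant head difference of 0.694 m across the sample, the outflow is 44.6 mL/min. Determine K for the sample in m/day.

Cross-sectional area A = π·(d/2)² = π × (0.103/2)² = 0.008332 m².
Convert discharge: 44.6 mL/min = 7.433e-07 m³/s.
Darcy's law rearranged: K = Q·L / (A·Δh) = 7.433e-07 × 0.441 / (0.008332 × 0.694) = 5.669e-05 m/s = 4.898 m/day.

4.90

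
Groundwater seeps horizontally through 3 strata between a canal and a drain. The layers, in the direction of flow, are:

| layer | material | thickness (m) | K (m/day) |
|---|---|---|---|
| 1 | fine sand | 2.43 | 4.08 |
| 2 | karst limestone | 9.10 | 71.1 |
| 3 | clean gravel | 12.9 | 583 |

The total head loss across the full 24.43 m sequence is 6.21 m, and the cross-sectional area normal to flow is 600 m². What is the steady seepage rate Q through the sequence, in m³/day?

Flow is perpendicular to layering, so the layers act in series and the equivalent K is the thickness-weighted harmonic mean.
Total thickness L = 2.43 + 9.10 + 12.9 = 24.43 m.
Σ(b_i/K_i) = 2.43/4.08 + 9.10/71.1 + 12.9/583 = 0.7457 d.
K_eq = L / Σ(b_i/K_i) = 24.43 / 0.7457 = 32.76 m/day.
Q = K_eq · A · (Δh/L) = 32.76 × 600 × (6.21/24.43) = 4997 m³/day.

5000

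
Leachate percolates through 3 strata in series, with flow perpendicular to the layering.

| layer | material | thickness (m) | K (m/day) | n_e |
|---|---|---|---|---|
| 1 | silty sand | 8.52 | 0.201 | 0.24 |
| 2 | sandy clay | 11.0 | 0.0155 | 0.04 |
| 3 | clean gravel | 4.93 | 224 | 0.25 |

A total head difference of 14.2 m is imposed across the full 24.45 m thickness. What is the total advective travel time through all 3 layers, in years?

With flow normal to the layers, continuity requires the same specific discharge q through every layer.
Σ(b_i/K_i) = 8.52/0.201 + 11.0/0.0155 + 4.93/224 = 752.1 d.
q = Δh / Σ(b_i/K_i) = 14.2 / 752.1 = 0.01888 m/day.
In each layer the seepage velocity is v_i = q/n_i, so the layer transit time is t_i = b_i·n_i / q:
  layer 1 (silty sand): t_1 = 8.52 × 0.24 / 0.01888 = 108.3 d
  layer 2 (sandy clay): t_2 = 11.0 × 0.04 / 0.01888 = 23.30 d
  layer 3 (clean gravel): t_3 = 4.93 × 0.25 / 0.01888 = 65.28 d
Total t = Σ t_i = 196.9 days = 0.5390 years.

0.539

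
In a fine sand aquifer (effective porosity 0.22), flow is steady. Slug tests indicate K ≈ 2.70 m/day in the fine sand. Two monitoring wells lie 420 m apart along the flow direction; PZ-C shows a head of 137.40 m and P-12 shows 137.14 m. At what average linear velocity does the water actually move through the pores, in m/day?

0.00760

Hydraulic gradient i = (137.40 − 137.14) / 420 = 0.26 / 420 = 0.0006190.
Darcy flux q = K · i = 2.700 × 0.0006190 = 0.001671 m/day.
Seepage velocity v = q / n_e = 0.001671 / 0.22 = 0.007597 m/day.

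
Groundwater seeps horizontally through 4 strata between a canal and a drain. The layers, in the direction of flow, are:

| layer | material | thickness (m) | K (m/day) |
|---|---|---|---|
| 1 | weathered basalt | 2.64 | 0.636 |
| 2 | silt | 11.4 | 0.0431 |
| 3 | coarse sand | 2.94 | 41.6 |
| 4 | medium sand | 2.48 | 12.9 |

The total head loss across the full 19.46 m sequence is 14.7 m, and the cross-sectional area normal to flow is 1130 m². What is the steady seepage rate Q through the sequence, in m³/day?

61.8

Flow is perpendicular to layering, so the layers act in series and the equivalent K is the thickness-weighted harmonic mean.
Total thickness L = 2.64 + 11.4 + 2.94 + 2.48 = 19.46 m.
Σ(b_i/K_i) = 2.64/0.636 + 11.4/0.0431 + 2.94/41.6 + 2.48/12.9 = 268.9 d.
K_eq = L / Σ(b_i/K_i) = 19.46 / 268.9 = 0.07236 m/day.
Q = K_eq · A · (Δh/L) = 0.07236 × 1130 × (14.7/19.46) = 61.77 m³/day.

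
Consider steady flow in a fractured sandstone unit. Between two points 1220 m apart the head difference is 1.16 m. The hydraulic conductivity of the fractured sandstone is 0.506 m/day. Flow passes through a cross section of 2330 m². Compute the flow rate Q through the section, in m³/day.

1.12

Hydraulic gradient i = Δh / L = 1.16 / 1220 = 0.0009508.
Darcy's law: Q = K · A · i = 0.5060 × 2330 × 0.0009508 = 1.121 m³/day.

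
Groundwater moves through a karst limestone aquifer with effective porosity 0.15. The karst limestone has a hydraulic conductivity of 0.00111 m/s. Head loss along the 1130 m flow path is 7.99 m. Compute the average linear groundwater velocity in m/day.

Convert K: 0.00111 m/s × 86400 = 95.90 m/day.
Hydraulic gradient i = Δh / L = 7.99 / 1130 = 0.007071.
Darcy flux q = K · i = 95.90 × 0.007071 = 0.6781 m/day.
Seepage velocity v = q / n_e = 0.6781 / 0.15 = 4.521 m/day.

4.52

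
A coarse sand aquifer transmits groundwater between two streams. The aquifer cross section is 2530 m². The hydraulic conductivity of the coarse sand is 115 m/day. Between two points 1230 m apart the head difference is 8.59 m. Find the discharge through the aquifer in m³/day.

2030

Hydraulic gradient i = Δh / L = 8.59 / 1230 = 0.006984.
Darcy's law: Q = K · A · i = 115.0 × 2530 × 0.006984 = 2032 m³/day.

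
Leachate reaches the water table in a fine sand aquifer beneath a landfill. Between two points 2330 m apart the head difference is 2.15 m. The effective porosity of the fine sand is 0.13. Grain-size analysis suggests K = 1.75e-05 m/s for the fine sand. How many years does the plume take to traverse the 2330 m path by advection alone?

594

Convert K: 1.75e-05 m/s × 86400 = 1.512 m/day.
Hydraulic gradient i = Δh / L = 2.15 / 2330 = 0.0009227.
Darcy flux q = K · i = 1.512 × 0.0009227 = 0.001395 m/day.
Seepage velocity v = q / n_e = 0.001395 / 0.13 = 0.01073 m/day.
Travel time t = L / v = 2330 / 0.01073 = 2.171e+05 days = 594.4 years.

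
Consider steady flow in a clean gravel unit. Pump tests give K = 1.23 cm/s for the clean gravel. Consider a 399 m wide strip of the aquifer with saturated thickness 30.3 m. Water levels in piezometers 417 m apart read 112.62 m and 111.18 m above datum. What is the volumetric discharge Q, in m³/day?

44400

Convert K: 1.23 cm/s × 864 = 1063 m/day.
Cross-sectional area A = 399 × 30.3 = 12090 m².
Hydraulic gradient i = (112.62 − 111.18) / 417 = 1.44 / 417 = 0.003453.
Darcy's law: Q = K · A · i = 1063 × 12090 × 0.003453 = 44367 m³/day.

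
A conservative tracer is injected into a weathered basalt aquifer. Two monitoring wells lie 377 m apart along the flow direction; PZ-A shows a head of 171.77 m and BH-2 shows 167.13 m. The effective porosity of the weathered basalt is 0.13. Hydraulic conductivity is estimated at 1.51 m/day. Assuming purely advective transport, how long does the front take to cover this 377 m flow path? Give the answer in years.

Hydraulic gradient i = (171.77 − 167.13) / 377 = 4.64 / 377 = 0.01231.
Darcy flux q = K · i = 1.510 × 0.01231 = 0.01858 m/day.
Seepage velocity v = q / n_e = 0.01858 / 0.13 = 0.1430 m/day.
Travel time t = L / v = 377 / 0.1430 = 2637 days = 7.220 years.

7.22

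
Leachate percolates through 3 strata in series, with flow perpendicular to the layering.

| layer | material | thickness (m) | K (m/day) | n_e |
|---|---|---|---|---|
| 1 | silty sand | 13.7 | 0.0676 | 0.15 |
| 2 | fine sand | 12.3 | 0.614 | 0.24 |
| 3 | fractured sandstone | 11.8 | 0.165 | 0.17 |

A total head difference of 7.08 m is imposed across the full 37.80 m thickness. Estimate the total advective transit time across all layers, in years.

With flow normal to the layers, continuity requires the same specific discharge q through every layer.
Σ(b_i/K_i) = 13.7/0.0676 + 12.3/0.614 + 11.8/0.165 = 294.2 d.
q = Δh / Σ(b_i/K_i) = 7.08 / 294.2 = 0.02406 m/day.
In each layer the seepage velocity is v_i = q/n_i, so the layer transit time is t_i = b_i·n_i / q:
  layer 1 (silty sand): t_1 = 13.7 × 0.15 / 0.02406 = 85.40 d
  layer 2 (fine sand): t_2 = 12.3 × 0.24 / 0.02406 = 122.7 d
  layer 3 (fractured sandstone): t_3 = 11.8 × 0.17 / 0.02406 = 83.36 d
Total t = Σ t_i = 291.4 days = 0.7979 years.

0.798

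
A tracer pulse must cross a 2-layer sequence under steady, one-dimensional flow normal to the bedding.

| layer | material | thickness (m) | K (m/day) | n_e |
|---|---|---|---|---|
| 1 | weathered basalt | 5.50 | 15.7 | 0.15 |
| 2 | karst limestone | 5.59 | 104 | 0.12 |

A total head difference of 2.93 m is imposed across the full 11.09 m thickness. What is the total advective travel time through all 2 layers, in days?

0.206

With flow normal to the layers, continuity requires the same specific discharge q through every layer.
Σ(b_i/K_i) = 5.50/15.7 + 5.59/104 = 0.4041 d.
q = Δh / Σ(b_i/K_i) = 2.93 / 0.4041 = 7.251 m/day.
In each layer the seepage velocity is v_i = q/n_i, so the layer transit time is t_i = b_i·n_i / q:
  layer 1 (weathered basalt): t_1 = 5.50 × 0.15 / 7.251 = 0.1138 d
  layer 2 (karst limestone): t_2 = 5.59 × 0.12 / 7.251 = 0.09251 d
Total t = Σ t_i = 0.2063 days.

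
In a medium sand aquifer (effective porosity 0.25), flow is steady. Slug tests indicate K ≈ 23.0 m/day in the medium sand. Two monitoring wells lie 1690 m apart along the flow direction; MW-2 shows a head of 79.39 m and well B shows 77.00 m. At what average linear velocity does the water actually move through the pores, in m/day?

Hydraulic gradient i = (79.39 − 77.00) / 1690 = 2.39 / 1690 = 0.001414.
Darcy flux q = K · i = 23.00 × 0.001414 = 0.03253 m/day.
Seepage velocity v = q / n_e = 0.03253 / 0.25 = 0.1301 m/day.

0.130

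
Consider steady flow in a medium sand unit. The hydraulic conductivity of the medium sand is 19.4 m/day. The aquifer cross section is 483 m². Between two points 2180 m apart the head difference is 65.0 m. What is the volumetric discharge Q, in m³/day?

279

Hydraulic gradient i = Δh / L = 65.0 / 2180 = 0.02982.
Darcy's law: Q = K · A · i = 19.40 × 483.0 × 0.02982 = 279.4 m³/day.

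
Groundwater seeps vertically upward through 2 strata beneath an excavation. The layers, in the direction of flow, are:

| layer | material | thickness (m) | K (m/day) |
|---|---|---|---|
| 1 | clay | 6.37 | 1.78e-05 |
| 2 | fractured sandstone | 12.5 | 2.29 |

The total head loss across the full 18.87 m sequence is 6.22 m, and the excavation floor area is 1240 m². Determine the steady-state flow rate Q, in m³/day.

Flow is perpendicular to layering, so the layers act in series and the equivalent K is the thickness-weighted harmonic mean.
Total thickness L = 6.37 + 12.5 = 18.87 m.
Σ(b_i/K_i) = 6.37/1.78e-05 + 12.5/2.29 = 3.579e+05 d.
K_eq = L / Σ(b_i/K_i) = 18.87 / 3.579e+05 = 5.273e-05 m/day.
Q = K_eq · A · (Δh/L) = 5.273e-05 × 1240 × (6.22/18.87) = 0.02155 m³/day.

0.0216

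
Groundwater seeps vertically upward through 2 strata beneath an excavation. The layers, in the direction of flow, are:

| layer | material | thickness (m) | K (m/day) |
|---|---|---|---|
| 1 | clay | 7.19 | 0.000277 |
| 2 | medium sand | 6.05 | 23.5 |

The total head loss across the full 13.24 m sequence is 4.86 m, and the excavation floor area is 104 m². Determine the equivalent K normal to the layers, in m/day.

0.000510

Flow is perpendicular to layering, so the layers act in series and the equivalent K is the thickness-weighted harmonic mean.
Total thickness L = 7.19 + 6.05 = 13.24 m.
Σ(b_i/K_i) = 7.19/0.000277 + 6.05/23.5 = 25957 d.
K_eq = L / Σ(b_i/K_i) = 13.24 / 25957 = 0.0005101 m/day.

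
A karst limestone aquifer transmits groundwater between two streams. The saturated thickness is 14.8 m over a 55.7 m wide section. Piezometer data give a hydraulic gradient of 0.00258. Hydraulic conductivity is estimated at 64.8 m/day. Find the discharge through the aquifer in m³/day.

138

Cross-sectional area A = 55.7 × 14.8 = 824.4 m².
Hydraulic gradient i = 0.00258.
Darcy's law: Q = K · A · i = 64.80 × 824.4 × 0.002580 = 137.8 m³/day.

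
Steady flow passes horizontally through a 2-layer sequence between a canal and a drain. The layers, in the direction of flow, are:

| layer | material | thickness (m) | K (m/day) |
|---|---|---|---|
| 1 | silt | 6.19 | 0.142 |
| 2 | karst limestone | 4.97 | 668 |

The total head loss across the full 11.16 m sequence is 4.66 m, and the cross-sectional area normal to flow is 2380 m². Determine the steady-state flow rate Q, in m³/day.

254

Flow is perpendicular to layering, so the layers act in series and the equivalent K is the thickness-weighted harmonic mean.
Total thickness L = 6.19 + 4.97 = 11.16 m.
Σ(b_i/K_i) = 6.19/0.142 + 4.97/668 = 43.60 d.
K_eq = L / Σ(b_i/K_i) = 11.16 / 43.60 = 0.2560 m/day.
Q = K_eq · A · (Δh/L) = 0.2560 × 2380 × (4.66/11.16) = 254.4 m³/day.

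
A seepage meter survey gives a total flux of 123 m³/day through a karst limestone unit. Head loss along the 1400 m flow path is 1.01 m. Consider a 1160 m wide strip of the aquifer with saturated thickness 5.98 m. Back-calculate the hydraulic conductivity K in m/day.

24.6

Cross-sectional area A = 1160 × 5.98 = 6937 m².
Hydraulic gradient i = Δh / L = 1.01 / 1400 = 0.0007214.
From Q = K·A·i, K = Q / (A·i) = 123 / (6937 × 0.0007214) = 24.58 m/day.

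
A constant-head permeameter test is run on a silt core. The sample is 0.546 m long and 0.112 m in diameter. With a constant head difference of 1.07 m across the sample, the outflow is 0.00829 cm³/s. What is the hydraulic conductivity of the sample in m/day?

Cross-sectional area A = π·(d/2)² = π × (0.112/2)² = 0.009852 m².
Convert discharge: 0.00829 cm³/s = 8.290e-09 m³/s.
Darcy's law rearranged: K = Q·L / (A·Δh) = 8.290e-09 × 0.546 / (0.009852 × 1.07) = 4.294e-07 m/s = 0.03710 m/day.

0.0371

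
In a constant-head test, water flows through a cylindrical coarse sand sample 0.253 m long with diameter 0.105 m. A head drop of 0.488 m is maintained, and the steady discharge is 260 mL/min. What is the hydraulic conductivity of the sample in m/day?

22.4

Cross-sectional area A = π·(d/2)² = π × (0.105/2)² = 0.008659 m².
Convert discharge: 260 mL/min = 4.333e-06 m³/s.
Darcy's law rearranged: K = Q·L / (A·Δh) = 4.333e-06 × 0.253 / (0.008659 × 0.488) = 0.0002595 m/s = 22.42 m/day.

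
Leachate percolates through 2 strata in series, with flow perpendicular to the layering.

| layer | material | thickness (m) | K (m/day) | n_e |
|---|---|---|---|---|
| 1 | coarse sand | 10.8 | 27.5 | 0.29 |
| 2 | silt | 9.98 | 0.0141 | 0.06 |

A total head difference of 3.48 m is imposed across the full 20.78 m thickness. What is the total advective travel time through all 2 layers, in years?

With flow normal to the layers, continuity requires the same specific discharge q through every layer.
Σ(b_i/K_i) = 10.8/27.5 + 9.98/0.0141 = 708.2 d.
q = Δh / Σ(b_i/K_i) = 3.48 / 708.2 = 0.004914 m/day.
In each layer the seepage velocity is v_i = q/n_i, so the layer transit time is t_i = b_i·n_i / q:
  layer 1 (coarse sand): t_1 = 10.8 × 0.29 / 0.004914 = 637.4 d
  layer 2 (silt): t_2 = 9.98 × 0.06 / 0.004914 = 121.9 d
Total t = Σ t_i = 759.2 days = 2.079 years.

2.08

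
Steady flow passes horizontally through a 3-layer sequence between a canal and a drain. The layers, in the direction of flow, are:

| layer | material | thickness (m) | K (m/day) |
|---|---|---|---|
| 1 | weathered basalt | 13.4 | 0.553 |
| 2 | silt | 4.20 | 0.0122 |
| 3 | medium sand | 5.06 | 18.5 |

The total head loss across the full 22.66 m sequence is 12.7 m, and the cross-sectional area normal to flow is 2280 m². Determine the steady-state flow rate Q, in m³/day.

Flow is perpendicular to layering, so the layers act in series and the equivalent K is the thickness-weighted harmonic mean.
Total thickness L = 13.4 + 4.20 + 5.06 = 22.66 m.
Σ(b_i/K_i) = 13.4/0.553 + 4.20/0.0122 + 5.06/18.5 = 368.8 d.
K_eq = L / Σ(b_i/K_i) = 22.66 / 368.8 = 0.06145 m/day.
Q = K_eq · A · (Δh/L) = 0.06145 × 2280 × (12.7/22.66) = 78.52 m³/day.

78.5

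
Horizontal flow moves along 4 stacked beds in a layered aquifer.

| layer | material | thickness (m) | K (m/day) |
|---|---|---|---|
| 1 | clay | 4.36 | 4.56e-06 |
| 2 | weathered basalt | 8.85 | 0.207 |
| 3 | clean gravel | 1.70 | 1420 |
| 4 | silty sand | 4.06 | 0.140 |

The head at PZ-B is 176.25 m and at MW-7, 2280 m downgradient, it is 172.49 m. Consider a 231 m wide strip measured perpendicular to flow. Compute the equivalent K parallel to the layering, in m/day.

Flow is parallel to layering, so each bed carries its own Darcy discharge and the transmissivities add.
Σ(K_i·b_i) = 4.56e-06×4.36 + 0.207×8.85 + 1420×1.70 + 0.140×4.06 = 2416 m²/day.
Total thickness b = 18.97 m, so K_eq = Σ(K_i·b_i)/b = 127.4 m/day.

127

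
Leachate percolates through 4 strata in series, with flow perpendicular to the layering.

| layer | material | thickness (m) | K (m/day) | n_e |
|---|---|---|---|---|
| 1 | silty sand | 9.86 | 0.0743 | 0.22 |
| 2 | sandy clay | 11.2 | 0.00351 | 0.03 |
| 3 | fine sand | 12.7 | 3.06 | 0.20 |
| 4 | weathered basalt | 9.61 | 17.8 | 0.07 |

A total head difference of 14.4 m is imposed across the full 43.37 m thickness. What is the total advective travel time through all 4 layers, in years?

With flow normal to the layers, continuity requires the same specific discharge q through every layer.
Σ(b_i/K_i) = 9.86/0.0743 + 11.2/0.00351 + 12.7/3.06 + 9.61/17.8 = 3328 d.
q = Δh / Σ(b_i/K_i) = 14.4 / 3328 = 0.004327 m/day.
In each layer the seepage velocity is v_i = q/n_i, so the layer transit time is t_i = b_i·n_i / q:
  layer 1 (silty sand): t_1 = 9.86 × 0.22 / 0.004327 = 501.4 d
  layer 2 (sandy clay): t_2 = 11.2 × 0.03 / 0.004327 = 77.66 d
  layer 3 (fine sand): t_3 = 12.7 × 0.20 / 0.004327 = 587.1 d
  layer 4 (weathered basalt): t_4 = 9.61 × 0.07 / 0.004327 = 155.5 d
Total t = Σ t_i = 1322 days = 3.618 years.

3.62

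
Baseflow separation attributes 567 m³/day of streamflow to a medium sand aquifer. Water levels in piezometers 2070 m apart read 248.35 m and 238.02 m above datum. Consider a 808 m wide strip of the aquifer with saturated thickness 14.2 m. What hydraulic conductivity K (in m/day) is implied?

Cross-sectional area A = 808 × 14.2 = 11474 m².
Hydraulic gradient i = (248.35 − 238.02) / 2070 = 10.33 / 2070 = 0.004990.
From Q = K·A·i, K = Q / (A·i) = 567 / (11474 × 0.004990) = 9.903 m/day.

9.90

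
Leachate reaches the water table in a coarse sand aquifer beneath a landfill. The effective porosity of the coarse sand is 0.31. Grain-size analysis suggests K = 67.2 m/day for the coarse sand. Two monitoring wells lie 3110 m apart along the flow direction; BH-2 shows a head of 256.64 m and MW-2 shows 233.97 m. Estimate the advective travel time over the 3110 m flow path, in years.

Hydraulic gradient i = (256.64 − 233.97) / 3110 = 22.67 / 3110 = 0.007289.
Darcy flux q = K · i = 67.20 × 0.007289 = 0.4898 m/day.
Seepage velocity v = q / n_e = 0.4898 / 0.31 = 1.580 m/day.
Travel time t = L / v = 3110 / 1.580 = 1968 days = 5.389 years.

5.39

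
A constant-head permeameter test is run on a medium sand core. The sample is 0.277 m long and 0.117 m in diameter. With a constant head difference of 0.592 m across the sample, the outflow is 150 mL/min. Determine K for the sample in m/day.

9.40

Cross-sectional area A = π·(d/2)² = π × (0.117/2)² = 0.01075 m².
Convert discharge: 150 mL/min = 2.500e-06 m³/s.
Darcy's law rearranged: K = Q·L / (A·Δh) = 2.500e-06 × 0.277 / (0.01075 × 0.592) = 0.0001088 m/s = 9.400 m/day.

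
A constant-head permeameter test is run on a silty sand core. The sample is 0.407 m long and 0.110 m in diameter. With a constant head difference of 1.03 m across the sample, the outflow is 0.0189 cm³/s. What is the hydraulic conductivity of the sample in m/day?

0.0679

Cross-sectional area A = π·(d/2)² = π × (0.110/2)² = 0.009503 m².
Convert discharge: 0.0189 cm³/s = 1.890e-08 m³/s.
Darcy's law rearranged: K = Q·L / (A·Δh) = 1.890e-08 × 0.407 / (0.009503 × 1.03) = 7.859e-07 m/s = 0.06790 m/day.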